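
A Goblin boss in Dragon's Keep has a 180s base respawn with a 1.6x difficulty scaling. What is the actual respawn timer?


Respawn time = base * multiplier
= 180 * 1.6
= 288.0 seconds

288.0 seconds


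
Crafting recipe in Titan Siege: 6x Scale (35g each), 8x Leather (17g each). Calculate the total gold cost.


Cost breakdown:
  Scale: 6 * 35 = 210
  Leather: 8 * 17 = 136
Total = 210 + 136 = 346

346 gold


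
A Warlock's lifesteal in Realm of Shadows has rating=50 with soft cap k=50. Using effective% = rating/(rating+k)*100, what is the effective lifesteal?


effective% = rating / (rating + k) * 100
= 50 / (50 + 50) * 100
= 50 / 100 * 100
= 0.5 * 100
= 50.00%

50.00%


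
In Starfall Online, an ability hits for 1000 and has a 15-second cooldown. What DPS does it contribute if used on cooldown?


DPS = damage / cooldown
= 1000 / 15
= 66.67

66.67 DPS


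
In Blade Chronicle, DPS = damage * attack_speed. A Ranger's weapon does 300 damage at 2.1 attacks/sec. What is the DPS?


DPS = damage * attack_speed
= 300 * 2.1
= 630.0

630.0 DPS


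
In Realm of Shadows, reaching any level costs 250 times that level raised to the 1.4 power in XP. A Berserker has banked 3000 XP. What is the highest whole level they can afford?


XP = 250 * level^1.4, so level = (XP / 250)^(1/1.4)
= (3000 / 250)^(1/1.4)
= 12.0^0.7143
= 5.8999
Floor: level = 5

level 5


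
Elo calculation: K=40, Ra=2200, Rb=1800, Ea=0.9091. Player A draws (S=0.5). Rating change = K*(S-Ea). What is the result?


Elo update: delta = K * (S - Ea), where S = 0.5 (draws)
S - Ea = 0.5 - 0.9091 = -0.4091
Rating change = 40 * -0.4091
= -16.36

-16.36 rating points


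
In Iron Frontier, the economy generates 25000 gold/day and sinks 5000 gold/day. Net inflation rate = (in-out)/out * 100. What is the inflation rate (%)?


Net gold = 25000 - 5000 = 20000
Inflation rate = net / sunk * 100 = 20000 / 5000 * 100
= 4.0 * 100
= 400.00%

400.00%


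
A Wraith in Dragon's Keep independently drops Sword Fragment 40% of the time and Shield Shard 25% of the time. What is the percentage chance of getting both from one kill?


For independent events, P(both) = P(A) * P(B)
= 40% * 25%
= 1000 / 100 %
= 10.0%

10.0%


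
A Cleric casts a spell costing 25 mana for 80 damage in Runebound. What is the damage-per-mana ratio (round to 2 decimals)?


Efficiency = damage / mana
= 80 / 25
= 3.20

3.20 dmg/mana


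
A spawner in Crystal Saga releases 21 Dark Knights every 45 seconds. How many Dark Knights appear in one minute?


Spawns per minute = count * (60 / interval)
= 21 * (60 / 45)
= 21 * 1.3333
= 28.0

28.0 per minute


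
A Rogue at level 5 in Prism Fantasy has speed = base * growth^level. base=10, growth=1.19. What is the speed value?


value = base * growth^level
= 10 * 1.19^5
= 10 * 2.386354
= 23.86

23.86 speed


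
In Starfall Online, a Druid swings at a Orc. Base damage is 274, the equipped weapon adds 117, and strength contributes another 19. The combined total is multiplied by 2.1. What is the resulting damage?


Sum base + weapon + str = 274 + 117 + 19 = 410
Multiply by 2.1:
410 * 2.1 = 861.0

861.0 damage


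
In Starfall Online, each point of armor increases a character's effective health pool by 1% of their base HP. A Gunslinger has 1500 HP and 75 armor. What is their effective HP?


EHP = 1500 * (1 + 75/100)
= 1500 * (1 + 0.75)
= 1500 * 1.75
= 2625.0

2625.0 EHP


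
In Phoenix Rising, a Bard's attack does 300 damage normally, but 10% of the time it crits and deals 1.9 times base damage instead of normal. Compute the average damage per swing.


E[dmg] = base * (1 + crit_chance * (crit_mult - 1))
cc as decimal = 10/100 = 0.1
cm - 1 = 1.9 - 1 = 0.9
Bonus factor = 0.1 * 0.9 = 0.09
Total multiplier = 1 + 0.09 = 1.09
Expected damage = 300 * 1.09 = 327.00

327.00 damage


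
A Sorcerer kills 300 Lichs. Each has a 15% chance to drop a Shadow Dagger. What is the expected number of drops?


Expected drops = kills * (drop_rate / 100)
= 300 * (15 / 100)
= 300 * 0.15
= 45.0

45.0 drops


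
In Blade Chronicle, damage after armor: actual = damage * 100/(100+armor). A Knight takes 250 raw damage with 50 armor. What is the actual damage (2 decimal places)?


actual = 250 * 100 / (100 + 50)
= 250 * 100 / 150
= 25000 / 150
= 166.67

166.67 damage


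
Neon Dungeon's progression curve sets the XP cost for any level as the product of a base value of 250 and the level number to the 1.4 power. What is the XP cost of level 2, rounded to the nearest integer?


XP = 250 * level^1.4
Substitute level = 2:
XP = 250 * 2^1.4
= 250 * 2.639
= 660

660 XP


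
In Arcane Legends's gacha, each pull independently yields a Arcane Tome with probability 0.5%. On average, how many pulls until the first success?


Expected pulls for a geometric distribution = 1/p = 100 / rate%
= 100 / 0.5
= 200.0

200.0 pulls


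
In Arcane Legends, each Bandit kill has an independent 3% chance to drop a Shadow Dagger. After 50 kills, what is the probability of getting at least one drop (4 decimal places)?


P(at least one) = 1 - P(none) = 1 - (1-p)^n
p = 3/100 = 0.03
1 - p = 0.97
(1 - p)^50 = 0.97^50 = 0.218065
P(at least one) = 1 - 0.218065 = 0.7819

0.7819


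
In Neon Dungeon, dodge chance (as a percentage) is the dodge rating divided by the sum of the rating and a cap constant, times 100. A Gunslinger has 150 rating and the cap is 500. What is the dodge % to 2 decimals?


dodge% = 150 / (150 + 500) * 100
= 150 / 650 * 100
= 0.230769 * 100
= 23.08%

23.08%


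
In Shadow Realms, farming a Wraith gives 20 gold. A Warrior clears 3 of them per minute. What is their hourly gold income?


Gold per minute = 20 * 3 = 60
Gold per hour = 60 * 60 = 3600

3600 gold/hour


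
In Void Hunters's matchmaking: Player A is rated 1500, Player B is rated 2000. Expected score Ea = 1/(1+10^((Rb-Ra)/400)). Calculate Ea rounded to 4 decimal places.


Elo expected score: Ea = 1/(1 + 10^((Rb-Ra)/400))
Rb - Ra = 2000 - 1500 = 500
(Rb-Ra)/400 = 500/400 = 1.25
10^1.25 = 17.782794
Ea = 1/(1 + 17.782794) = 1/18.782794 = 0.0532

0.0532


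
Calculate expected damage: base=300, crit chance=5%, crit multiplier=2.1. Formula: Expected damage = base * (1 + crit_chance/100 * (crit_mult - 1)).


E[dmg] = base * (1 + crit_chance * (crit_mult - 1))
cc as decimal = 5/100 = 0.05
cm - 1 = 2.1 - 1 = 1.1
Bonus factor = 0.05 * 1.1 = 0.055
Total multiplier = 1 + 0.055 = 1.055
Expected damage = 300 * 1.055 = 316.50

316.50 damage


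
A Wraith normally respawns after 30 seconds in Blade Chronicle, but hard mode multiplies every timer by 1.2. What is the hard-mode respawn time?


Respawn time = base * multiplier
= 30 * 1.2
= 36.0 seconds

36.0 seconds


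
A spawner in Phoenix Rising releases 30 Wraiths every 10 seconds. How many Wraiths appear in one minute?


Spawns per minute = count * (60 / interval)
= 30 * (60 / 10)
= 30 * 6.0
= 180.0

180.0 per minute


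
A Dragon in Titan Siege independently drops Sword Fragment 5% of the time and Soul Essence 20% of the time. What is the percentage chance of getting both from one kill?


For independent events, P(both) = P(A) * P(B)
= 5% * 20%
= 100 / 100 %
= 1.0%

1.0%


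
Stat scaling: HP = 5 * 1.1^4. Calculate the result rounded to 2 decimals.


value = base * growth^level
= 5 * 1.1^4
= 5 * 1.4641
= 7.32

7.32 HP


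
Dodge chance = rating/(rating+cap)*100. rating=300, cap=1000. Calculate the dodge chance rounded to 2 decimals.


dodge% = 300 / (300 + 1000) * 100
= 300 / 1300 * 100
= 0.230769 * 100
= 23.08%

23.08%


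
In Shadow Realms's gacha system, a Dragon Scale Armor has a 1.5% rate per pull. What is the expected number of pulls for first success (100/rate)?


Expected pulls for a geometric distribution = 1/p = 100 / rate%
= 100 / 1.5
= 66.67

66.67 pulls


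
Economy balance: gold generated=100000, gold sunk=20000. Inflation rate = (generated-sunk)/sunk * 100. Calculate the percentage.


Net gold = 100000 - 20000 = 80000
Inflation rate = net / sunk * 100 = 80000 / 20000 * 100
= 4.0 * 100
= 400.00%

400.00%


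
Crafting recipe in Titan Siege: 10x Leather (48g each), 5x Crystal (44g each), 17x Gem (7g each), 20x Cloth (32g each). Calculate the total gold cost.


Cost breakdown:
  Leather: 10 * 48 = 480
  Crystal: 5 * 44 = 220
  Gem: 17 * 7 = 119
  Cloth: 20 * 32 = 640
Total = 480 + 220 + 119 + 640 = 1459

1459 gold


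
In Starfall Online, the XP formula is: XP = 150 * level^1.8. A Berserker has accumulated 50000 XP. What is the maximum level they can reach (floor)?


XP = 150 * level^1.8, so level = (XP / 150)^(1/1.8)
= (50000 / 150)^(1/1.8)
= 333.3333^0.5556
= 25.2115
Floor: level = 25

level 25


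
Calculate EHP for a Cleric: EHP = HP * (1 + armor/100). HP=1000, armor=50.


EHP = 1000 * (1 + 50/100)
= 1000 * (1 + 0.5)
= 1000 * 1.5
= 1500.0

1500.0 EHP


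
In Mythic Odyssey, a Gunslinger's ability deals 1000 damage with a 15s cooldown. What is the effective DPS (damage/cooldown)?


DPS = damage / cooldown
= 1000 / 15
= 66.67

66.67 DPS


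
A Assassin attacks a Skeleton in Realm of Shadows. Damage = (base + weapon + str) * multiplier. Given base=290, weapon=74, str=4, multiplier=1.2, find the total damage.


Sum base + weapon + str = 290 + 74 + 4 = 368
Multiply by 1.2:
368 * 1.2 = 441.6

441.6 damage


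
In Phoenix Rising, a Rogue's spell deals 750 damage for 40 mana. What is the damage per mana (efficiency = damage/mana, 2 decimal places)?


Efficiency = damage / mana
= 750 / 40
= 18.75

18.75 dmg/mana


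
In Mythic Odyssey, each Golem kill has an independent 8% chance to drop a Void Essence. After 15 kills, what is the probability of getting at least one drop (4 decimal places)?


P(at least one) = 1 - P(none) = 1 - (1-p)^n
p = 8/100 = 0.08
1 - p = 0.92
(1 - p)^15 = 0.92^15 = 0.286297
P(at least one) = 1 - 0.286297 = 0.7137

0.7137


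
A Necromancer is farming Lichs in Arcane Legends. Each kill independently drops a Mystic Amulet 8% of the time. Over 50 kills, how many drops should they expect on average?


Expected drops = kills * (drop_rate / 100)
= 50 * (8 / 100)
= 50 * 0.08
= 4.0

4.0 drops


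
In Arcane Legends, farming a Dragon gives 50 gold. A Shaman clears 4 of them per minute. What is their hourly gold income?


Gold per minute = 50 * 4 = 200
Gold per hour = 200 * 60 = 12000

12000 gold/hour


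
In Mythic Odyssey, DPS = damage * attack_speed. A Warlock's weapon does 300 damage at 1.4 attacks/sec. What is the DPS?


DPS = damage * attack_speed
= 300 * 1.4
= 420.0

420.0 DPS


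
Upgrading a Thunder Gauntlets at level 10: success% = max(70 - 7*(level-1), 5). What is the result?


raw_rate = 70 - 7 * (10 - 1)
= 70 - 7 * 9
= 70 - 63
= 7
Apply floor: max(7, 5) = 7%

7%


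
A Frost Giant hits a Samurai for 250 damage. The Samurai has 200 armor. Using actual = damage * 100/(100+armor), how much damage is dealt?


actual = 250 * 100 / (100 + 200)
= 250 * 100 / 300
= 25000 / 300
= 83.33

83.33 damage


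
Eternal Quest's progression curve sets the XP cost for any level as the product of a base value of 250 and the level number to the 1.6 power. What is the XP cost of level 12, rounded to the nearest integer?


XP = 250 * level^1.6
Substitute level = 12:
XP = 250 * 12^1.6
= 250 * 53.2954
= 13324

13324 XP


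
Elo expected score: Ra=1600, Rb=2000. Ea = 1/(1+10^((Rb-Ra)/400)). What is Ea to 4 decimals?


Elo expected score: Ea = 1/(1 + 10^((Rb-Ra)/400))
Rb - Ra = 2000 - 1600 = 400
(Rb-Ra)/400 = 400/400 = 1.0
10^1.0 = 10.0
Ea = 1/(1 + 10.0) = 1/11.0 = 0.0909

0.0909


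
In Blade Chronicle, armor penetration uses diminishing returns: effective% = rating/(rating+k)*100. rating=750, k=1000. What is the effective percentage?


effective% = rating / (rating + k) * 100
= 750 / (750 + 1000) * 100
= 750 / 1750 * 100
= 0.428571 * 100
= 42.86%

42.86%


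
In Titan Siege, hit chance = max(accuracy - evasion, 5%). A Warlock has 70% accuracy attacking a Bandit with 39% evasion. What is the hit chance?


accuracy - evasion = 70 - 39 = 31
Apply floor: max(31, 5) = 31
Hit chance = 31%

31%


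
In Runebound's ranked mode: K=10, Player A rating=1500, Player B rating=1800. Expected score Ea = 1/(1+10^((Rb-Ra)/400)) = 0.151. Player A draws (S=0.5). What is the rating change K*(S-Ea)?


Elo update: delta = K * (S - Ea), where S = 0.5 (draws)
S - Ea = 0.5 - 0.151 = 0.349
Rating change = 10 * 0.349
= 3.49

3.49 rating points


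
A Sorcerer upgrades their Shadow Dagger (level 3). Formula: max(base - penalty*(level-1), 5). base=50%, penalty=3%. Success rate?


raw_rate = 50 - 3 * (3 - 1)
= 50 - 3 * 2
= 50 - 6
= 44
Apply floor: max(44, 5) = 44%

44%


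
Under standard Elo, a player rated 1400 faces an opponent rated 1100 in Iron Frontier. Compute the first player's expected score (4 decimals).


Elo expected score: Ea = 1/(1 + 10^((Rb-Ra)/400))
Rb - Ra = 1100 - 1400 = -300
(Rb-Ra)/400 = -300/400 = -0.75
10^-0.75 = 0.177828
Ea = 1/(1 + 0.177828) = 1/1.177828 = 0.8490

0.8490


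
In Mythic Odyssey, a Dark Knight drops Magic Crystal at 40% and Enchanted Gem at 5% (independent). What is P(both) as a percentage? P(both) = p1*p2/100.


For independent events, P(both) = P(A) * P(B)
= 40% * 5%
= 200 / 100 %
= 2.0%

2.0%


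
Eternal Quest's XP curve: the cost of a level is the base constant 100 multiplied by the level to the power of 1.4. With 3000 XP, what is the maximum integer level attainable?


XP = 100 * level^1.4, so level = (XP / 100)^(1/1.4)
= (3000 / 100)^(1/1.4)
= 30.0^0.7143
= 11.3524
Floor: level = 11

level 11


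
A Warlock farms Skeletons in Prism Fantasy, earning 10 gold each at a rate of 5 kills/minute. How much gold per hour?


Gold per minute = 10 * 5 = 50
Gold per hour = 50 * 60 = 3000

3000 gold/hour


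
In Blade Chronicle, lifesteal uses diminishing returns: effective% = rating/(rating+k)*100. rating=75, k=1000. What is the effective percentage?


effective% = rating / (rating + k) * 100
= 75 / (75 + 1000) * 100
= 75 / 1075 * 100
= 0.069767 * 100
= 6.98%

6.98%


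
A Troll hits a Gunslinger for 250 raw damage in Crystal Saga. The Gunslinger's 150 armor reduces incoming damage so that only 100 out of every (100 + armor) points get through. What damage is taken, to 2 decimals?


actual = 250 * 100 / (100 + 150)
= 250 * 100 / 250
= 25000 / 250
= 100.00

100.00 damage


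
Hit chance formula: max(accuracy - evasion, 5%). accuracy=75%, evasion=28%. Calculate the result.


accuracy - evasion = 75 - 28 = 47
Apply floor: max(47, 5) = 47
Hit chance = 47%

47%


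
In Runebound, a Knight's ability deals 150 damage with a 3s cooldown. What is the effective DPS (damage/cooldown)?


DPS = damage / cooldown
= 150 / 3
= 50.00

50.00 DPS


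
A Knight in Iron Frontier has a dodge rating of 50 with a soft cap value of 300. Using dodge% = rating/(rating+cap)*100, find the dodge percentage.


dodge% = 50 / (50 + 300) * 100
= 50 / 350 * 100
= 0.142857 * 100
= 14.29%

14.29%


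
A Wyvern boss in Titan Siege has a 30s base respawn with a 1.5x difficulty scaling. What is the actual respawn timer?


Respawn time = base * multiplier
= 30 * 1.5
= 45.0 seconds

45.0 seconds


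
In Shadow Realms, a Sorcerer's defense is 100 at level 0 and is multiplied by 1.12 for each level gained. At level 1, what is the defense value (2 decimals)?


value = base * growth^level
= 100 * 1.12^1
= 100 * 1.12
= 112.00

112.00 defense


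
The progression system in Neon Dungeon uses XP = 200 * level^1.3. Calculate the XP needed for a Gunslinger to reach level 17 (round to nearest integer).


XP = 200 * level^1.3
Substitute level = 17:
XP = 200 * 17^1.3
= 200 * 39.7726
= 7955

7955 XP


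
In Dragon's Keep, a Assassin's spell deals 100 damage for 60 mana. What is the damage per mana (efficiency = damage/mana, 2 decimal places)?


Efficiency = damage / mana
= 100 / 60
= 1.67

1.67 dmg/mana


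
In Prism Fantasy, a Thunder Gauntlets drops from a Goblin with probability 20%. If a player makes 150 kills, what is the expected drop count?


Expected drops = kills * (drop_rate / 100)
= 150 * (20 / 100)
= 150 * 0.2
= 30.0

30.0 drops


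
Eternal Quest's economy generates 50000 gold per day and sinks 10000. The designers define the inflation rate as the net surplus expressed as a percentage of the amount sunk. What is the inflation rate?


Net gold = 50000 - 10000 = 40000
Inflation rate = net / sunk * 100 = 40000 / 10000 * 100
= 4.0 * 100
= 400.00%

400.00%


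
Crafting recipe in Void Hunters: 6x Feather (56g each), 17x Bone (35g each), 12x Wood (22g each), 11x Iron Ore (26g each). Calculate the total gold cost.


Cost breakdown:
  Feather: 6 * 56 = 336
  Bone: 17 * 35 = 595
  Wood: 12 * 22 = 264
  Iron Ore: 11 * 26 = 286
Total = 336 + 595 + 264 + 286 = 1481

1481 gold


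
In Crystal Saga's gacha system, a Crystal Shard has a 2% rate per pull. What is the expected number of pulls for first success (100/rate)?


Expected pulls for a geometric distribution = 1/p = 100 / rate%
= 100 / 2
= 50.0

50.0 pulls


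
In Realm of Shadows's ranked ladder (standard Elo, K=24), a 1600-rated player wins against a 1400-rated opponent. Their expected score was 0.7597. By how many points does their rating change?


Elo update: delta = K * (S - Ea), where S = 1 (wins)
S - Ea = 1 - 0.7597 = 0.2403
Rating change = 24 * 0.2403
= 5.77

5.77 rating points


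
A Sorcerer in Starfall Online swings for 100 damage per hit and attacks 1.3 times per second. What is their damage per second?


DPS = damage * attack_speed
= 100 * 1.3
= 130.0

130.0 DPS


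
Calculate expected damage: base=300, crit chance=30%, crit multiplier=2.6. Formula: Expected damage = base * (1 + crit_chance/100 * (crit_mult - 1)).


E[dmg] = base * (1 + crit_chance * (crit_mult - 1))
cc as decimal = 30/100 = 0.3
cm - 1 = 2.6 - 1 = 1.6
Bonus factor = 0.3 * 1.6 = 0.48
Total multiplier = 1 + 0.48 = 1.48
Expected damage = 300 * 1.48 = 444.00

444.00 damage


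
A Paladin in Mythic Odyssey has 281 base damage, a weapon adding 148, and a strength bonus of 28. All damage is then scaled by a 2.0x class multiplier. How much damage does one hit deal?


Sum base + weapon + str = 281 + 148 + 28 = 457
Multiply by 2.0:
457 * 2.0 = 914.0

914.0 damage


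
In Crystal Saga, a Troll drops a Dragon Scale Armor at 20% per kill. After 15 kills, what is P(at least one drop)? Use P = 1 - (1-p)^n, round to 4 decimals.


P(at least one) = 1 - P(none) = 1 - (1-p)^n
p = 20/100 = 0.2
1 - p = 0.8
(1 - p)^15 = 0.8^15 = 0.035184
P(at least one) = 1 - 0.035184 = 0.9648

0.9648


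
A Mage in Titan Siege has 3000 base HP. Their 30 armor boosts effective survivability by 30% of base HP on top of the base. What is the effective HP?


EHP = 3000 * (1 + 30/100)
= 3000 * (1 + 0.3)
= 3000 * 1.3
= 3900.0

3900.0 EHP


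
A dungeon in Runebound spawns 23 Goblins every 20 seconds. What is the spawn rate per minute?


Spawns per minute = count * (60 / interval)
= 23 * (60 / 20)
= 23 * 3.0
= 69.0

69.0 per minute


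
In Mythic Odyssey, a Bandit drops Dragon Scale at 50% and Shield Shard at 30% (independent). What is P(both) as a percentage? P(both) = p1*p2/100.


For independent events, P(both) = P(A) * P(B)
= 50% * 30%
= 1500 / 100 %
= 15.0%

15.0%


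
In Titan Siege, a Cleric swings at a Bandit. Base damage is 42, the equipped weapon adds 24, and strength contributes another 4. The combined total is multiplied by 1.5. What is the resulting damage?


Sum base + weapon + str = 42 + 24 + 4 = 70
Multiply by 1.5:
70 * 1.5 = 105.0

105.0 damage


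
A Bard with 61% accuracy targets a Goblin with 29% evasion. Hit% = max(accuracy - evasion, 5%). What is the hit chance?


accuracy - evasion = 61 - 29 = 32
Apply floor: max(32, 5) = 32
Hit chance = 32%

32%


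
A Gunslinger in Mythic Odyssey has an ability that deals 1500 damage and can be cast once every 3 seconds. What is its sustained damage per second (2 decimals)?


DPS = damage / cooldown
= 1500 / 3
= 500.00

500.00 DPS


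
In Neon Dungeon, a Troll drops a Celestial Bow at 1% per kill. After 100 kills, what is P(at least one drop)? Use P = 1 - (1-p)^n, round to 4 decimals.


P(at least one) = 1 - P(none) = 1 - (1-p)^n
p = 1/100 = 0.01
1 - p = 0.99
(1 - p)^100 = 0.99^100 = 0.366032
P(at least one) = 1 - 0.366032 = 0.6340

0.6340


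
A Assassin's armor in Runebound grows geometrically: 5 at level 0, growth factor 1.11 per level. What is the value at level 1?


value = base * growth^level
= 5 * 1.11^1
= 5 * 1.11
= 5.55

5.55 armor


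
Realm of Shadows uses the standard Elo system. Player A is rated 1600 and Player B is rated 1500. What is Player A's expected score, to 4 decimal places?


Elo expected score: Ea = 1/(1 + 10^((Rb-Ra)/400))
Rb - Ra = 1500 - 1600 = -100
(Rb-Ra)/400 = -100/400 = -0.25
10^-0.25 = 0.562341
Ea = 1/(1 + 0.562341) = 1/1.562341 = 0.6401

0.6401


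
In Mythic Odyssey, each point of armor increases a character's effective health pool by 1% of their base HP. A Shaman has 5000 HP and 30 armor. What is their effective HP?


EHP = 5000 * (1 + 30/100)
= 5000 * (1 + 0.3)
= 5000 * 1.3
= 6500.0

6500.0 EHP


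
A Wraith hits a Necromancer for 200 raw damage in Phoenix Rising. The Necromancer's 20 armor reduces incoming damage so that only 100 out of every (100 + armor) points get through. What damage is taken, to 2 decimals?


actual = 200 * 100 / (100 + 20)
= 200 * 100 / 120
= 20000 / 120
= 166.67

166.67 damage


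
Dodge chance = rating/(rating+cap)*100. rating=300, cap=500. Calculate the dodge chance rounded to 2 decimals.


dodge% = 300 / (300 + 500) * 100
= 300 / 800 * 100
= 0.375 * 100
= 37.50%

37.50%


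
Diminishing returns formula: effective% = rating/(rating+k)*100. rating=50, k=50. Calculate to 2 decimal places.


effective% = rating / (rating + k) * 100
= 50 / (50 + 50) * 100
= 50 / 100 * 100
= 0.5 * 100
= 50.00%

50.00%


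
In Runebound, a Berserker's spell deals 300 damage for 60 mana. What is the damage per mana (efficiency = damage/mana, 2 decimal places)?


Efficiency = damage / mana
= 300 / 60
= 5.00

5.00 dmg/mana


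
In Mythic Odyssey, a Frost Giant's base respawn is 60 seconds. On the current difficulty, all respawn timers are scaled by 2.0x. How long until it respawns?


Respawn time = base * multiplier
= 60 * 2.0
= 120.0 seconds

120.0 seconds


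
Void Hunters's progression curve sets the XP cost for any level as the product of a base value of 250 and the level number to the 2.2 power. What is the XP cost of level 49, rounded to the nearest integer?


XP = 250 * level^2.2
Substitute level = 49:
XP = 250 * 49^2.2
= 250 * 5229.1533
= 1307288

1307288 XP


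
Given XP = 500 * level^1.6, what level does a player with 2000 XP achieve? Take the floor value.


XP = 500 * level^1.6, so level = (XP / 500)^(1/1.6)
= (2000 / 500)^(1/1.6)
= 4.0^0.625
= 2.3784
Floor: level = 2

level 2


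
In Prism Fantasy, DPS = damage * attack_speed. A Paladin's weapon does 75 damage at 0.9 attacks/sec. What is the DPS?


DPS = damage * attack_speed
= 75 * 0.9
= 67.5

67.5 DPS


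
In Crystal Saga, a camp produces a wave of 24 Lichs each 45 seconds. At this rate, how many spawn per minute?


Spawns per minute = count * (60 / interval)
= 24 * (60 / 45)
= 24 * 1.3333
= 32.0

32.0 per minute


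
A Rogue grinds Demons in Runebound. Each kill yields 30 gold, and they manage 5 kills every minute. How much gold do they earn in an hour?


Gold per minute = 30 * 5 = 150
Gold per hour = 150 * 60 = 9000

9000 gold/hour


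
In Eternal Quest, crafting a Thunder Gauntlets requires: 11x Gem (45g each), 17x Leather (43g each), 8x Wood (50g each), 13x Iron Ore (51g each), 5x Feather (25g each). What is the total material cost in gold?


Cost breakdown:
  Gem: 11 * 45 = 495
  Leather: 17 * 43 = 731
  Wood: 8 * 50 = 400
  Iron Ore: 13 * 51 = 663
  Feather: 5 * 25 = 125
Total = 495 + 731 + 400 + 663 + 125 = 2414

2414 gold


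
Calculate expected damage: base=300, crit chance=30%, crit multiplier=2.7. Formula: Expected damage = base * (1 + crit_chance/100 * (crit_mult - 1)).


E[dmg] = base * (1 + crit_chance * (crit_mult - 1))
cc as decimal = 30/100 = 0.3
cm - 1 = 2.7 - 1 = 1.7
Bonus factor = 0.3 * 1.7 = 0.51
Total multiplier = 1 + 0.51 = 1.51
Expected damage = 300 * 1.51 = 453.00

453.00 damage


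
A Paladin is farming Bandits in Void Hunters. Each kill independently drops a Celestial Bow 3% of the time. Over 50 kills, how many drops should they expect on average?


Expected drops = kills * (drop_rate / 100)
= 50 * (3 / 100)
= 50 * 0.03
= 1.5

1.5 drops


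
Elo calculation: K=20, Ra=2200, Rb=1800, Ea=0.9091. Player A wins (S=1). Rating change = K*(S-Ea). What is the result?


Elo update: delta = K * (S - Ea), where S = 1 (wins)
S - Ea = 1 - 0.9091 = 0.0909
Rating change = 20 * 0.0909
= 1.82

1.82 rating points


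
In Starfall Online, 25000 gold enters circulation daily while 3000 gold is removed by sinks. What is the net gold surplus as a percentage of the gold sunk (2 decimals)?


Net gold = 25000 - 3000 = 22000
Inflation rate = net / sunk * 100 = 22000 / 3000 * 100
= 7.333333 * 100
= 733.33%

733.33%


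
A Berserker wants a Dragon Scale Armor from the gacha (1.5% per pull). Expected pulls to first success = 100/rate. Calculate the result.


Expected pulls for a geometric distribution = 1/p = 100 / rate%
= 100 / 1.5
= 66.67

66.67 pulls


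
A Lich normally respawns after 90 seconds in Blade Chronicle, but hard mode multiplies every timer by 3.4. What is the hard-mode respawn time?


Respawn time = base * multiplier
= 90 * 3.4
= 306.0 seconds

306.0 seconds


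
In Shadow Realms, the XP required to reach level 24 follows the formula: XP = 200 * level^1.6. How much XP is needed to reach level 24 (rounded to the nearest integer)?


XP = 200 * level^1.6
Substitute level = 24:
XP = 200 * 24^1.6
= 200 * 161.5615
= 32312

32312 XP


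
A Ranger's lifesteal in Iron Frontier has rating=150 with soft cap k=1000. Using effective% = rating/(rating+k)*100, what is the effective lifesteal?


effective% = rating / (rating + k) * 100
= 150 / (150 + 1000) * 100
= 150 / 1150 * 100
= 0.130435 * 100
= 13.04%

13.04%


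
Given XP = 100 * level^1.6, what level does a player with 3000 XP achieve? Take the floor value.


XP = 100 * level^1.6, so level = (XP / 100)^(1/1.6)
= (3000 / 100)^(1/1.6)
= 30.0^0.625
= 8.3792
Floor: level = 8

level 8


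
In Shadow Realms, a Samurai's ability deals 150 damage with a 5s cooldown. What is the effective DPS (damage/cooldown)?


DPS = damage / cooldown
= 150 / 5
= 30.00

30.00 DPS


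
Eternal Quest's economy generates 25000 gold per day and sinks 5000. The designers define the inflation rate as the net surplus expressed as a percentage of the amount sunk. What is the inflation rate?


Net gold = 25000 - 5000 = 20000
Inflation rate = net / sunk * 100 = 20000 / 5000 * 100
= 4.0 * 100
= 400.00%

400.00%


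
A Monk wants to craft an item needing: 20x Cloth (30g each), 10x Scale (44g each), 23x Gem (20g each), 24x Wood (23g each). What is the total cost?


Cost breakdown:
  Cloth: 20 * 30 = 600
  Scale: 10 * 44 = 440
  Gem: 23 * 20 = 460
  Wood: 24 * 23 = 552
Total = 600 + 440 + 460 + 552 = 2052

2052 gold


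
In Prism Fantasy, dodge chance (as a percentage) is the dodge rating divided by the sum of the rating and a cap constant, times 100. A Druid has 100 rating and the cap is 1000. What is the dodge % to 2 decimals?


dodge% = 100 / (100 + 1000) * 100
= 100 / 1100 * 100
= 0.090909 * 100
= 9.09%

9.09%


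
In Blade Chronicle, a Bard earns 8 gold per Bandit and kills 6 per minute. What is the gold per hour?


Gold per minute = 8 * 6 = 48
Gold per hour = 48 * 60 = 2880

2880 gold/hour


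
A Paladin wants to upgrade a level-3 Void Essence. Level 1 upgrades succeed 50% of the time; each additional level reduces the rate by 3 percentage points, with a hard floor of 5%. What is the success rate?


raw_rate = 50 - 3 * (3 - 1)
= 50 - 3 * 2
= 50 - 6
= 44
Apply floor: max(44, 5) = 44%

44%


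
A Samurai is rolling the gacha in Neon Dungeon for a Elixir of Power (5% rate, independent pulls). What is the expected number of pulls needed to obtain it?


Expected pulls for a geometric distribution = 1/p = 100 / rate%
= 100 / 5
= 20.0

20.0 pulls


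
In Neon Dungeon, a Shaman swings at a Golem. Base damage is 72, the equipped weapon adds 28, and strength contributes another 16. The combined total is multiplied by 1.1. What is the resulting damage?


Sum base + weapon + str = 72 + 28 + 16 = 116
Multiply by 1.1:
116 * 1.1 = 127.6

127.6 damage


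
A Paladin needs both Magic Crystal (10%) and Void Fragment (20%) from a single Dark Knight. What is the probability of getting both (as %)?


For independent events, P(both) = P(A) * P(B)
= 10% * 20%
= 200 / 100 %
= 2.0%

2.0%


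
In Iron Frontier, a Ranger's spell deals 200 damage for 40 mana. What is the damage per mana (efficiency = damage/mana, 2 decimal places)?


Efficiency = damage / mana
= 200 / 40
= 5.00

5.00 dmg/mana


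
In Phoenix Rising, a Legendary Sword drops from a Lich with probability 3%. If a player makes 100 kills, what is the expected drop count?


Expected drops = kills * (drop_rate / 100)
= 100 * (3 / 100)
= 100 * 0.03
= 3.0

3.0 drops


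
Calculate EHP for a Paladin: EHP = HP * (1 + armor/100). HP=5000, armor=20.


EHP = 5000 * (1 + 20/100)
= 5000 * (1 + 0.2)
= 5000 * 1.2
= 6000.0

6000.0 EHP


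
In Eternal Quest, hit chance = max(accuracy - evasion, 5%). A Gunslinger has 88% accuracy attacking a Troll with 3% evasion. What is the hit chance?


accuracy - evasion = 88 - 3 = 85
Apply floor: max(85, 5) = 85
Hit chance = 85%

85%


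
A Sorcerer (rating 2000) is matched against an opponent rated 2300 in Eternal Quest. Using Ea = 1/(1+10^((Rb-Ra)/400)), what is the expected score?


Elo expected score: Ea = 1/(1 + 10^((Rb-Ra)/400))
Rb - Ra = 2300 - 2000 = 300
(Rb-Ra)/400 = 300/400 = 0.75
10^0.75 = 5.623413
Ea = 1/(1 + 5.623413) = 1/6.623413 = 0.1510

0.1510


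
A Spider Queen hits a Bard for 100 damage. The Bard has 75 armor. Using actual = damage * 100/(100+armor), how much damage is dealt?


actual = 100 * 100 / (100 + 75)
= 100 * 100 / 175
= 10000 / 175
= 57.14

57.14 damage


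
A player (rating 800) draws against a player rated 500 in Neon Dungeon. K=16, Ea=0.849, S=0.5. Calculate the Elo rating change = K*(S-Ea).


Elo update: delta = K * (S - Ea), where S = 0.5 (draws)
S - Ea = 0.5 - 0.849 = -0.349
Rating change = 16 * -0.349
= -5.58

-5.58 rating points


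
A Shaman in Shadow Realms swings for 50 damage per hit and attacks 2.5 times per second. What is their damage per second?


DPS = damage * attack_speed
= 50 * 2.5
= 125.0

125.0 DPS


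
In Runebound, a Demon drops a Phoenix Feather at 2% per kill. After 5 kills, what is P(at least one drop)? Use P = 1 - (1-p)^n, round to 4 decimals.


P(at least one) = 1 - P(none) = 1 - (1-p)^n
p = 2/100 = 0.02
1 - p = 0.98
(1 - p)^5 = 0.98^5 = 0.903921
P(at least one) = 1 - 0.903921 = 0.0961

0.0961


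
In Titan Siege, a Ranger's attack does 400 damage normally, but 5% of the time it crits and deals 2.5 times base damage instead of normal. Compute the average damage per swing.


E[dmg] = base * (1 + crit_chance * (crit_mult - 1))
cc as decimal = 5/100 = 0.05
cm - 1 = 2.5 - 1 = 1.5
Bonus factor = 0.05 * 1.5 = 0.075
Total multiplier = 1 + 0.075 = 1.075
Expected damage = 400 * 1.075 = 430.00

430.00 damage


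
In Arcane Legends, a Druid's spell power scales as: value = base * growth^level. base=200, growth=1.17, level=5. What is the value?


value = base * growth^level
= 200 * 1.17^5
= 200 * 2.192448
= 438.49

438.49 spell power


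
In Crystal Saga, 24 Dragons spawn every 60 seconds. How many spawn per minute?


Spawns per minute = count * (60 / interval)
= 24 * (60 / 60)
= 24 * 1.0
= 24.0

24.0 per minute


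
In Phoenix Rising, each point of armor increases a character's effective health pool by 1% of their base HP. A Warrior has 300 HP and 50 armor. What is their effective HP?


EHP = 300 * (1 + 50/100)
= 300 * (1 + 0.5)
= 300 * 1.5
= 450.0

450.0 EHP


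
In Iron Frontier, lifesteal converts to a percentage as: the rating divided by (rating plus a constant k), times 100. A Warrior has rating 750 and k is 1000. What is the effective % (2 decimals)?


effective% = rating / (rating + k) * 100
= 750 / (750 + 1000) * 100
= 750 / 1750 * 100
= 0.428571 * 100
= 42.86%

42.86%


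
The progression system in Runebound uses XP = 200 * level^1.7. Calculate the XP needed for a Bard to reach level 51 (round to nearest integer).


XP = 200 * level^1.7
Substitute level = 51:
XP = 200 * 51^1.7
= 200 * 799.5936
= 159919

159919 XP


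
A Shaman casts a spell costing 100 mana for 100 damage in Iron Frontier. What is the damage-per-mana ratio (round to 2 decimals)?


Efficiency = damage / mana
= 100 / 100
= 1.00

1.00 dmg/mana


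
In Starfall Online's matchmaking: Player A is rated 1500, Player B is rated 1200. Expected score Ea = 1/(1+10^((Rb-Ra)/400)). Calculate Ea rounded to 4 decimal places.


Elo expected score: Ea = 1/(1 + 10^((Rb-Ra)/400))
Rb - Ra = 1200 - 1500 = -300
(Rb-Ra)/400 = -300/400 = -0.75
10^-0.75 = 0.177828
Ea = 1/(1 + 0.177828) = 1/1.177828 = 0.8490

0.8490


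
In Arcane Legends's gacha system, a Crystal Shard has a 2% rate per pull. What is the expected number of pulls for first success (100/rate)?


Expected pulls for a geometric distribution = 1/p = 100 / rate%
= 100 / 2
= 50.0

50.0 pulls


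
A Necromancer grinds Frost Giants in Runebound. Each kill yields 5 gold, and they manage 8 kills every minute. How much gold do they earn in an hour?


Gold per minute = 5 * 8 = 40
Gold per hour = 40 * 60 = 2400

2400 gold/hour


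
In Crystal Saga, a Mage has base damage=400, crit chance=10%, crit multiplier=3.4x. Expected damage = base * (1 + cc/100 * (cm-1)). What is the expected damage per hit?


E[dmg] = base * (1 + crit_chance * (crit_mult - 1))
cc as decimal = 10/100 = 0.1
cm - 1 = 3.4 - 1 = 2.4
Bonus factor = 0.1 * 2.4 = 0.24
Total multiplier = 1 + 0.24 = 1.24
Expected damage = 400 * 1.24 = 496.00

496.00 damage


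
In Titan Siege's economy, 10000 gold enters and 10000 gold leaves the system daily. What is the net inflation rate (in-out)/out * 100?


Net gold = 10000 - 10000 = 0
Inflation rate = net / sunk * 100 = 0 / 10000 * 100
= 0.0 * 100
= 0.00%

0.00%


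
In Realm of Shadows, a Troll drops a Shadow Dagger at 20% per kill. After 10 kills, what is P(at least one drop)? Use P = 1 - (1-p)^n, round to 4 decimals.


P(at least one) = 1 - P(none) = 1 - (1-p)^n
p = 20/100 = 0.2
1 - p = 0.8
(1 - p)^10 = 0.8^10 = 0.107374
P(at least one) = 1 - 0.107374 = 0.8926

0.8926


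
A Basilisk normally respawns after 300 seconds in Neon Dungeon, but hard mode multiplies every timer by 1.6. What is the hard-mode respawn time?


Respawn time = base * multiplier
= 300 * 1.6
= 480.0 seconds

480.0 seconds


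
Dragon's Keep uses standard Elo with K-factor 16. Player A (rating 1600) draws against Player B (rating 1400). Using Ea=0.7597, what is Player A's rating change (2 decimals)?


Elo update: delta = K * (S - Ea), where S = 0.5 (draws)
S - Ea = 0.5 - 0.7597 = -0.2597
Rating change = 16 * -0.2597
= -4.16

-4.16 rating points


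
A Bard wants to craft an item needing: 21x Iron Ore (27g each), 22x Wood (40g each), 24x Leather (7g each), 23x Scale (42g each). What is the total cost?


Cost breakdown:
  Iron Ore: 21 * 27 = 567
  Wood: 22 * 40 = 880
  Leather: 24 * 7 = 168
  Scale: 23 * 42 = 966
Total = 567 + 880 + 168 + 966 = 2581

2581 gold


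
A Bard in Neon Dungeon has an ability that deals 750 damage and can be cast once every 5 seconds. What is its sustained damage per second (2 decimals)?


DPS = damage / cooldown
= 750 / 5
= 150.00

150.00 DPS


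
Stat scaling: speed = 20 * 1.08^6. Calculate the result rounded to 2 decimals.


value = base * growth^level
= 20 * 1.08^6
= 20 * 1.586874
= 31.74

31.74 speed


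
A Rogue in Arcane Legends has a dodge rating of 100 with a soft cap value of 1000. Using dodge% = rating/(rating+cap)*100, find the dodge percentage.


dodge% = 100 / (100 + 1000) * 100
= 100 / 1100 * 100
= 0.090909 * 100
= 9.09%

9.09%


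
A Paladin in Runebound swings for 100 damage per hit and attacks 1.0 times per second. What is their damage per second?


DPS = damage * attack_speed
= 100 * 1.0
= 100.0

100.0 DPS


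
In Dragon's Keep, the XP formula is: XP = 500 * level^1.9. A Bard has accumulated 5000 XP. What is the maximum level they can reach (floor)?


XP = 500 * level^1.9, so level = (XP / 500)^(1/1.9)
= (5000 / 500)^(1/1.9)
= 10.0^0.5263
= 3.3598
Floor: level = 3

level 3


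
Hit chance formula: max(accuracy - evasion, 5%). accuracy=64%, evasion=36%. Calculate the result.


accuracy - evasion = 64 - 36 = 28
Apply floor: max(28, 5) = 28
Hit chance = 28%

28%


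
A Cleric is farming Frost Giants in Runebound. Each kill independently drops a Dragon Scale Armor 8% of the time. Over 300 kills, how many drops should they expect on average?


Expected drops = kills * (drop_rate / 100)
= 300 * (8 / 100)
= 300 * 0.08
= 24.0

24.0 drops


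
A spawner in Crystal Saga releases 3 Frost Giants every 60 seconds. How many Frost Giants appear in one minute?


Spawns per minute = count * (60 / interval)
= 3 * (60 / 60)
= 3 * 1.0
= 3.0

3.0 per minute


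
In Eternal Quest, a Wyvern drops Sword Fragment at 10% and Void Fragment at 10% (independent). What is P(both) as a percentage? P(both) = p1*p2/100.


For independent events, P(both) = P(A) * P(B)
= 10% * 10%
= 100 / 100 %
= 1.0%

1.0%


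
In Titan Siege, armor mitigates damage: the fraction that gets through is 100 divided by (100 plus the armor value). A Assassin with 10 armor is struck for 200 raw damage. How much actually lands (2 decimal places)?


actual = 200 * 100 / (100 + 10)
= 200 * 100 / 110
= 20000 / 110
= 181.82

181.82 damage


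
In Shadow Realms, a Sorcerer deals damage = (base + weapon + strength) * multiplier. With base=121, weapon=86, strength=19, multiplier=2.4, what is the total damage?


Sum base + weapon + str = 121 + 86 + 19 = 226
Multiply by 2.4:
226 * 2.4 = 542.4

542.4 damage


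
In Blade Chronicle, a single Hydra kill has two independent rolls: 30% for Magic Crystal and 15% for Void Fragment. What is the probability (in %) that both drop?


For independent events, P(both) = P(A) * P(B)
= 30% * 15%
= 450 / 100 %
= 4.5%

4.5%


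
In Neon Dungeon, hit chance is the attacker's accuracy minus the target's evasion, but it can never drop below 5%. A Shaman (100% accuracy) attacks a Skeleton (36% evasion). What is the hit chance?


accuracy - evasion = 100 - 36 = 64
Apply floor: max(64, 5) = 64
Hit chance = 64%

64%


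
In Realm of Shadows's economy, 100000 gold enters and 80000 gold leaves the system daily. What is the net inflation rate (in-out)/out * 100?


Net gold = 100000 - 80000 = 20000
Inflation rate = net / sunk * 100 = 20000 / 80000 * 100
= 0.25 * 100
= 25.00%

25.00%


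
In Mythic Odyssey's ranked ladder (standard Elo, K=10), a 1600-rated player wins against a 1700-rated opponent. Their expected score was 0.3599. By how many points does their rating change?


Elo update: delta = K * (S - Ea), where S = 1 (wins)
S - Ea = 1 - 0.3599 = 0.6401
Rating change = 10 * 0.6401
= 6.40

6.40 rating points


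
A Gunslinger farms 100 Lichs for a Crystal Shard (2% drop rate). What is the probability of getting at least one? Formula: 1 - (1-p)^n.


P(at least one) = 1 - P(none) = 1 - (1-p)^n
p = 2/100 = 0.02
1 - p = 0.98
(1 - p)^100 = 0.98^100 = 0.132620
P(at least one) = 1 - 0.132620 = 0.8674

0.8674
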